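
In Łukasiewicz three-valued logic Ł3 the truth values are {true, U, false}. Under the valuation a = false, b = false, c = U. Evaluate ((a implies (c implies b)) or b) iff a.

false

c implies b = U implies false = U  [min(1, 1−½+0)]
a implies (c implies b) = false implies U = true
(a implies (c implies b)) or b = true or false = true
((a implies (c implies b)) or b) iff a = true iff false = false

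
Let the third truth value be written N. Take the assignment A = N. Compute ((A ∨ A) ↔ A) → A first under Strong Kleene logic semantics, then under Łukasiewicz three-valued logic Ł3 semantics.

In Strong Kleene logic: A ∨ A = N ∨ N = N
(A ∨ A) ↔ A = N ↔ N = N
((A ∨ A) ↔ A) → A = N → N = N
In Łukasiewicz three-valued logic Ł3: A ∨ A = N ∨ N = N
(A ∨ A) ↔ A = N ↔ N = 1  [1 − |½−½|]
((A ∨ A) ↔ A) → A = 1 → N = N

N; N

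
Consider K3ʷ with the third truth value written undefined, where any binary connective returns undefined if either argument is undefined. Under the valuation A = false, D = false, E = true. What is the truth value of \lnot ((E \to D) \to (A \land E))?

false

E \to D = true \to false = false
A \land E = false \land true = false
(E \to D) \to (A \land E) = false \to false = true
\lnot ((E \to D) \to (A \land E)) = \lnot true = false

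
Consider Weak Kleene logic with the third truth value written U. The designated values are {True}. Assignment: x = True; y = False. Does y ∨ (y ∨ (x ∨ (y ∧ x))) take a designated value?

y ∧ x = False ∧ True = False
x ∨ (y ∧ x) = True ∨ False = True
y ∨ (x ∨ (y ∧ x)) = False ∨ True = True
y ∨ (y ∨ (x ∨ (y ∧ x))) = False ∨ True = True
True ∈ {True}.

Yes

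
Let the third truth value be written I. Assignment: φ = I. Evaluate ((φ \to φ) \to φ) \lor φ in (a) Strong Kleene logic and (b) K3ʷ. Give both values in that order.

I; I

In Strong Kleene logic: φ \to φ = I \to I = I  [\lnot I \lor I]
(φ \to φ) \to φ = I \to I = I
((φ \to φ) \to φ) \lor φ = I \lor I = I
In K3ʷ: φ \to φ = I \to I = I  [any arg is the third value ⇒ result is the third value]
(φ \to φ) \to φ = I \to I = I
((φ \to φ) \to φ) \lor φ = I \lor I = I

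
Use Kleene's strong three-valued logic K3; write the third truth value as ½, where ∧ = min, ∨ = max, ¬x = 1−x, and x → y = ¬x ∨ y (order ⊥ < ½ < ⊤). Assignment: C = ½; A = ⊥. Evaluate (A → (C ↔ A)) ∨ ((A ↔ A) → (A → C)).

C ↔ A = ½ ↔ ⊥ = ½
A → (C ↔ A) = ⊥ → ½ = ⊤
A ↔ A = ⊥ ↔ ⊥ = ⊤
A → C = ⊥ → ½ = ⊤
(A ↔ A) → (A → C) = ⊤ → ⊤ = ⊤
(A → (C ↔ A)) ∨ ((A ↔ A) → (A → C)) = ⊤ ∨ ⊤ = ⊤

⊤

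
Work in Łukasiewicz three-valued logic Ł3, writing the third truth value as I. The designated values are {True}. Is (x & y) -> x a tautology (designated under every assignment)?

Yes

Every assignment of x, y over {True, I, False} gives a value in {True}.
In particular, with x=I, y=I: (x & y) -> x = True.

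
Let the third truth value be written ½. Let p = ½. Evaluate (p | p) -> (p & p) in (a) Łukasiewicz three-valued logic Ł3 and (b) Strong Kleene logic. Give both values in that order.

⊤; ½

In Łukasiewicz three-valued logic Ł3: p | p = ½ | ½ = ½
p & p = ½ & ½ = ½
(p | p) -> (p & p) = ½ -> ½ = ⊤  [min(1, 1−½+½)]
In Strong Kleene logic: p | p = ½ | ½ = ½
p & p = ½ & ½ = ½
(p | p) -> (p & p) = ½ -> ½ = ½
They differ because Łukasiewicz three-valued logic Ł3 and Strong Kleene logic treat ½ differently under implication.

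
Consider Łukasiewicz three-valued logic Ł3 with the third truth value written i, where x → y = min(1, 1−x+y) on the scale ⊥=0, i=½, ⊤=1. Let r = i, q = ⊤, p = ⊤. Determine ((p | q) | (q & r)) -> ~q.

⊥

p | q = ⊤ | ⊤ = ⊤
q & r = ⊤ & i = i
(p | q) | (q & r) = ⊤ | i = ⊤
~q = ~⊤ = ⊥
((p | q) | (q & r)) -> ~q = ⊤ -> ⊥ = ⊥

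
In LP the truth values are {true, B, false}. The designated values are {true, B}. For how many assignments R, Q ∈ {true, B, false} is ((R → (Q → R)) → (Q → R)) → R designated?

8

Of the 9 assignments, 8 give a value in {true, B}.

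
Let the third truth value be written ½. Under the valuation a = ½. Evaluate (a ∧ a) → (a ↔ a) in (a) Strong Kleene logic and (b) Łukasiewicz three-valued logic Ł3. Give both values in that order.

½; 1

In Strong Kleene logic: a ∧ a = ½ ∧ ½ = ½
a ↔ a = ½ ↔ ½ = ½
(a ∧ a) → (a ↔ a) = ½ → ½ = ½  [¬½ ∨ ½]
In Łukasiewicz three-valued logic Ł3: a ∧ a = ½ ∧ ½ = ½
a ↔ a = ½ ↔ ½ = 1  [1 − |½−½|]
(a ∧ a) → (a ↔ a) = ½ → 1 = 1
They differ because Strong Kleene logic and Łukasiewicz three-valued logic Ł3 treat ½ differently under implication.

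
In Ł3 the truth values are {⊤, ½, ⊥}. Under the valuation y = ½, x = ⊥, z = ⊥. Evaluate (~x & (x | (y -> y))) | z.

⊤

~x = ~⊥ = ⊤
y -> y = ½ -> ½ = ⊤  [min(1, 1−½+½)]
x | (y -> y) = ⊥ | ⊤ = ⊤
~x & (x | (y -> y)) = ⊤ & ⊤ = ⊤
(~x & (x | (y -> y))) | z = ⊤ | ⊥ = ⊤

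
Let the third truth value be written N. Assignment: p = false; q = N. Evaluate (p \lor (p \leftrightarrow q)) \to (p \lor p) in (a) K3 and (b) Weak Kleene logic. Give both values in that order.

N; N

In K3: p \leftrightarrow q = false \leftrightarrow N = N
p \lor (p \leftrightarrow q) = false \lor N = N
p \lor p = false \lor false = false
(p \lor (p \leftrightarrow q)) \to (p \lor p) = N \to false = N  [\lnot N \lor false]
In Weak Kleene logic: p \leftrightarrow q = false \leftrightarrow N = N
p \lor (p \leftrightarrow q) = false \lor N = N
p \lor p = false \lor false = false
(p \lor (p \leftrightarrow q)) \to (p \lor p) = N \to false = N  [any arg is the third value ⇒ result is the third value]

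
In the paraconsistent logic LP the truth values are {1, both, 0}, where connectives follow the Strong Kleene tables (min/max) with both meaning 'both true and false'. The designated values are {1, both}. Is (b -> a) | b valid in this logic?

Yes

Every assignment of b, a over {1, both, 0} gives a value in {1, both}.
In particular, with b=both, a=both: (b -> a) | b = both.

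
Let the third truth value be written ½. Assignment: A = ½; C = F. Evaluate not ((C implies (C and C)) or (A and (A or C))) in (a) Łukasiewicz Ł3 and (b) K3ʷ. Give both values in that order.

In Łukasiewicz Ł3: C and C = F and F = F
C implies (C and C) = F implies F = T
A or C = ½ or F = ½
A and (A or C) = ½ and ½ = ½
(C implies (C and C)) or (A and (A or C)) = T or ½ = T
not ((C implies (C and C)) or (A and (A or C))) = not T = F
In K3ʷ: C and C = F and F = F
C implies (C and C) = F implies F = T
A or C = ½ or F = ½
A and (A or C) = ½ and ½ = ½
(C implies (C and C)) or (A and (A or C)) = T or ½ = ½
not ((C implies (C and C)) or (A and (A or C))) = not ½ = ½
They differ because Łukasiewicz Ł3 and K3ʷ treat ½ differently under the binary connectives.

F; ½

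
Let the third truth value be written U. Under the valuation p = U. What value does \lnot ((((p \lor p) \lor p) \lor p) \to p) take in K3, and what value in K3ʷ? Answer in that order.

U; U

In K3: p \lor p = U \lor U = U
(p \lor p) \lor p = U \lor U = U
((p \lor p) \lor p) \lor p = U \lor U = U
(((p \lor p) \lor p) \lor p) \to p = U \to U = U  [\lnot U \lor U]
\lnot ((((p \lor p) \lor p) \lor p) \to p) = \lnot U = U
In K3ʷ: p \lor p = U \lor U = U
(p \lor p) \lor p = U \lor U = U
((p \lor p) \lor p) \lor p = U \lor U = U
(((p \lor p) \lor p) \lor p) \to p = U \to U = U  [any arg is the third value ⇒ result is the third value]
\lnot ((((p \lor p) \lor p) \lor p) \to p) = \lnot U = U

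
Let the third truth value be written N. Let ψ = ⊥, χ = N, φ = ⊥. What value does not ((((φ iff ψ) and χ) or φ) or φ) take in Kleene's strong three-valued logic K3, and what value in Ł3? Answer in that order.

In Kleene's strong three-valued logic K3: φ iff ψ = ⊥ iff ⊥ = ⊤
(φ iff ψ) and χ = ⊤ and N = N
((φ iff ψ) and χ) or φ = N or ⊥ = N
(((φ iff ψ) and χ) or φ) or φ = N or ⊥ = N
not ((((φ iff ψ) and χ) or φ) or φ) = not N = N
In Ł3: φ iff ψ = ⊥ iff ⊥ = ⊤
(φ iff ψ) and χ = ⊤ and N = N
((φ iff ψ) and χ) or φ = N or ⊥ = N
(((φ iff ψ) and χ) or φ) or φ = N or ⊥ = N
not ((((φ iff ψ) and χ) or φ) or φ) = not N = N

N; N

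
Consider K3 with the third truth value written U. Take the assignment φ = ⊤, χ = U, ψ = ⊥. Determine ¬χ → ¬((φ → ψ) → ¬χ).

U

¬χ = ¬U = U
φ → ψ = ⊤ → ⊥ = ⊥
¬χ = ¬U = U
(φ → ψ) → ¬χ = ⊥ → U = ⊤  [¬⊥ ∨ U]
¬((φ → ψ) → ¬χ) = ¬⊤ = ⊥
¬χ → ¬((φ → ψ) → ¬χ) = U → ⊥ = U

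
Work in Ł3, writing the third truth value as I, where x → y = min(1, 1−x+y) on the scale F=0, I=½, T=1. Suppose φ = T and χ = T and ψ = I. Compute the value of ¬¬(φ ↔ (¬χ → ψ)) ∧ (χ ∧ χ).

¬χ = ¬T = F
¬χ → ψ = F → I = T  [min(1, 1−0+½)]
φ ↔ (¬χ → ψ) = T ↔ T = T
¬(φ ↔ (¬χ → ψ)) = ¬T = F
¬¬(φ ↔ (¬χ → ψ)) = ¬F = T
χ ∧ χ = T ∧ T = T
¬¬(φ ↔ (¬χ → ψ)) ∧ (χ ∧ χ) = T ∧ T = T

T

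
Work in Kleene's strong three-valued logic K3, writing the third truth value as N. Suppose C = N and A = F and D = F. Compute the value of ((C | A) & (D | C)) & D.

C | A = N | F = N
D | C = F | N = N
(C | A) & (D | C) = N & N = N
((C | A) & (D | C)) & D = N & F = F

F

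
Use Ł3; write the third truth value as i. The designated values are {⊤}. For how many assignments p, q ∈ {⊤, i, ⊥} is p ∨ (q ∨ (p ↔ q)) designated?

7

Of the 9 assignments, 7 give a value in {⊤}.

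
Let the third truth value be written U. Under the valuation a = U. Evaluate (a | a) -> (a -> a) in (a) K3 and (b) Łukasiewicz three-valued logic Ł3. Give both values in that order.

In K3: a | a = U | U = U
a -> a = U -> U = U  [~U | U]
(a | a) -> (a -> a) = U -> U = U
In Łukasiewicz three-valued logic Ł3: a | a = U | U = U
a -> a = U -> U = T  [min(1, 1−½+½)]
(a | a) -> (a -> a) = U -> T = T
They differ because K3 and Łukasiewicz three-valued logic Ł3 treat U differently under implication.

U; T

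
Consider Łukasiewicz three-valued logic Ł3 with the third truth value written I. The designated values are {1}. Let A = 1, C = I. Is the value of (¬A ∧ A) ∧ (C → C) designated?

No

¬A = ¬1 = 0
¬A ∧ A = 0 ∧ 1 = 0
C → C = I → I = 1  [min(1, 1−½+½)]
(¬A ∧ A) ∧ (C → C) = 0 ∧ 1 = 0
0 ∉ {1}.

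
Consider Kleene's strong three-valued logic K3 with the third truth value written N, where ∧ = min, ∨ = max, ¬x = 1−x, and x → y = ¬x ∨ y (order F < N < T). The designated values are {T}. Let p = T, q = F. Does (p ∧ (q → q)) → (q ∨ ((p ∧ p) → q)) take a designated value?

No

q → q = F → F = T
p ∧ (q → q) = T ∧ T = T
p ∧ p = T ∧ T = T
(p ∧ p) → q = T → F = F
q ∨ ((p ∧ p) → q) = F ∨ F = F
(p ∧ (q → q)) → (q ∨ ((p ∧ p) → q)) = T → F = F
F ∉ {T}.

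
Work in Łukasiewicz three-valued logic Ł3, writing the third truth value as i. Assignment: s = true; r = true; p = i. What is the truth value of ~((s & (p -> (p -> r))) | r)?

false

p -> r = i -> true = true  [min(1, 1−½+1)]
p -> (p -> r) = i -> true = true
s & (p -> (p -> r)) = true & true = true
(s & (p -> (p -> r))) | r = true | true = true
~((s & (p -> (p -> r))) | r) = ~true = false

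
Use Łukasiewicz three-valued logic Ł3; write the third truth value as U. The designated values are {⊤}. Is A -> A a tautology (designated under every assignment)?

Every assignment of A over {⊤, U, ⊥} gives a value in {⊤}.
In particular, with A=U: A -> A = ⊤.

Yes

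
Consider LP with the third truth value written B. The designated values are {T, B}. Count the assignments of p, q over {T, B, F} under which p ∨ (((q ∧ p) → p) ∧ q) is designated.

8

Of the 9 assignments, 8 give a value in {T, B}.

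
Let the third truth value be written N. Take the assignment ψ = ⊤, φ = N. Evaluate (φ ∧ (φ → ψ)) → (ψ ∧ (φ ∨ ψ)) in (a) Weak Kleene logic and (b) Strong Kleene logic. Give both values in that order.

N; ⊤

In Weak Kleene logic: φ → ψ = N → ⊤ = N  [any arg is the third value ⇒ result is the third value]
φ ∧ (φ → ψ) = N ∧ N = N
φ ∨ ψ = N ∨ ⊤ = N
ψ ∧ (φ ∨ ψ) = ⊤ ∧ N = N
(φ ∧ (φ → ψ)) → (ψ ∧ (φ ∨ ψ)) = N → N = N
In Strong Kleene logic: φ → ψ = N → ⊤ = ⊤  [¬N ∨ ⊤]
φ ∧ (φ → ψ) = N ∧ ⊤ = N
φ ∨ ψ = N ∨ ⊤ = ⊤
ψ ∧ (φ ∨ ψ) = ⊤ ∧ ⊤ = ⊤
(φ ∧ (φ → ψ)) → (ψ ∧ (φ ∨ ψ)) = N → ⊤ = ⊤
They differ because Weak Kleene logic and Strong Kleene logic treat N differently under the binary connectives.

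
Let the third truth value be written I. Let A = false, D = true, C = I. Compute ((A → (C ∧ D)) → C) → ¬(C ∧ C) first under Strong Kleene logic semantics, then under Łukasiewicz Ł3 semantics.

In Strong Kleene logic: C ∧ D = I ∧ true = I
A → (C ∧ D) = false → I = true  [¬false ∨ I]
(A → (C ∧ D)) → C = true → I = I
C ∧ C = I ∧ I = I
¬(C ∧ C) = ¬I = I
((A → (C ∧ D)) → C) → ¬(C ∧ C) = I → I = I
In Łukasiewicz Ł3: C ∧ D = I ∧ true = I
A → (C ∧ D) = false → I = true  [min(1, 1−0+½)]
(A → (C ∧ D)) → C = true → I = I
C ∧ C = I ∧ I = I
¬(C ∧ C) = ¬I = I
((A → (C ∧ D)) → C) → ¬(C ∧ C) = I → I = true
They differ because Strong Kleene logic and Łukasiewicz Ł3 treat I differently under implication.

I; true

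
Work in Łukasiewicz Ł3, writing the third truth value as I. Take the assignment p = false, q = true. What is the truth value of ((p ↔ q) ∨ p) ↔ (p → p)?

p ↔ q = false ↔ true = false
(p ↔ q) ∨ p = false ∨ false = false
p → p = false → false = true
((p ↔ q) ∨ p) ↔ (p → p) = false ↔ true = false

false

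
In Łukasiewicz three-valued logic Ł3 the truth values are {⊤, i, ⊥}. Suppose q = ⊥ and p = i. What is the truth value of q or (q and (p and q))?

⊥

p and q = i and ⊥ = ⊥
q and (p and q) = ⊥ and ⊥ = ⊥
q or (q and (p and q)) = ⊥ or ⊥ = ⊥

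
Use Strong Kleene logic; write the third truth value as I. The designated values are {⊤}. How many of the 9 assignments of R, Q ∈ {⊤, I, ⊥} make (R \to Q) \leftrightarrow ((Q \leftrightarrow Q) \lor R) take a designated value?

Designated under: (R=⊤, Q=⊤); (R=I, Q=⊤); (R=⊥, Q=⊤); (R=⊥, Q=⊥).

4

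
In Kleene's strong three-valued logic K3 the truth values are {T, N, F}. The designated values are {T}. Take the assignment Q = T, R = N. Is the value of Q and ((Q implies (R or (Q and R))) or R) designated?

Q and R = T and N = N
R or (Q and R) = N or N = N
Q implies (R or (Q and R)) = T implies N = N  [not T or N]
(Q implies (R or (Q and R))) or R = N or N = N
Q and ((Q implies (R or (Q and R))) or R) = T and N = N
N ∉ {T}.

No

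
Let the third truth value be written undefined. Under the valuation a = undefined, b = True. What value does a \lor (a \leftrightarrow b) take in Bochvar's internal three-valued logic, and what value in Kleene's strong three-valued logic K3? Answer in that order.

In Bochvar's internal three-valued logic: a \leftrightarrow b = undefined \leftrightarrow True = undefined
a \lor (a \leftrightarrow b) = undefined \lor undefined = undefined
In Kleene's strong three-valued logic K3: a \leftrightarrow b = undefined \leftrightarrow True = undefined
a \lor (a \leftrightarrow b) = undefined \lor undefined = undefined

undefined; undefined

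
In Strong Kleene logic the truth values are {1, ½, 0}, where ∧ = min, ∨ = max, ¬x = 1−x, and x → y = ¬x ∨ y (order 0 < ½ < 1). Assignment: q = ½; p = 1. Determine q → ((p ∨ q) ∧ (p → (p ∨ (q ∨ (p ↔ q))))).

1

p ∨ q = 1 ∨ ½ = 1
p ↔ q = 1 ↔ ½ = ½
q ∨ (p ↔ q) = ½ ∨ ½ = ½
p ∨ (q ∨ (p ↔ q)) = 1 ∨ ½ = 1
p → (p ∨ (q ∨ (p ↔ q))) = 1 → 1 = 1
(p ∨ q) ∧ (p → (p ∨ (q ∨ (p ↔ q)))) = 1 ∧ 1 = 1
q → ((p ∨ q) ∧ (p → (p ∨ (q ∨ (p ↔ q))))) = ½ → 1 = 1  [¬½ ∨ 1]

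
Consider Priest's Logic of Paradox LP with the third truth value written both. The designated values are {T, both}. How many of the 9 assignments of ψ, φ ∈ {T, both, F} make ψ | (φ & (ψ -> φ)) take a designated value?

Of the 9 assignments, 8 give a value in {T, both}.

8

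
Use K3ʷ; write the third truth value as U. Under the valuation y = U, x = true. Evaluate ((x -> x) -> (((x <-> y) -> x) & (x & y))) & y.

x -> x = true -> true = true
x <-> y = true <-> U = U
(x <-> y) -> x = U -> true = U
x & y = true & U = U
((x <-> y) -> x) & (x & y) = U & U = U
(x -> x) -> (((x <-> y) -> x) & (x & y)) = true -> U = U
((x -> x) -> (((x <-> y) -> x) & (x & y))) & y = U & U = U

U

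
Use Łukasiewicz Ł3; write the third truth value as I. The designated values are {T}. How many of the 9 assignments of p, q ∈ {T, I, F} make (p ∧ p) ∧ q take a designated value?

Designated under: (p=T, q=T).

1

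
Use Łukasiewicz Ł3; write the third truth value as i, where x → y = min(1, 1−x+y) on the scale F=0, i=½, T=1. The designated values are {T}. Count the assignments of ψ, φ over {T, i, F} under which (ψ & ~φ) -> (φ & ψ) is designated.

Of the 9 assignments, 7 give a value in {T}.

7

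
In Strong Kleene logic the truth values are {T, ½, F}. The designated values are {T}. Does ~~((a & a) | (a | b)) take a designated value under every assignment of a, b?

No

Countermodel: a=½, b=½ gives ½, which is not designated.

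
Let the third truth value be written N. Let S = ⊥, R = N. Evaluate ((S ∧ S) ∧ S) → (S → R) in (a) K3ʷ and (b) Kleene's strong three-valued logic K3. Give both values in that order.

N; ⊤

In K3ʷ: S ∧ S = ⊥ ∧ ⊥ = ⊥
(S ∧ S) ∧ S = ⊥ ∧ ⊥ = ⊥
S → R = ⊥ → N = N  [any arg is the third value ⇒ result is the third value]
((S ∧ S) ∧ S) → (S → R) = ⊥ → N = N
In Kleene's strong three-valued logic K3: S ∧ S = ⊥ ∧ ⊥ = ⊥
(S ∧ S) ∧ S = ⊥ ∧ ⊥ = ⊥
S → R = ⊥ → N = ⊤  [¬⊥ ∨ N]
((S ∧ S) ∧ S) → (S → R) = ⊥ → ⊤ = ⊤
They differ because K3ʷ and Kleene's strong three-valued logic K3 treat N differently under the binary connectives.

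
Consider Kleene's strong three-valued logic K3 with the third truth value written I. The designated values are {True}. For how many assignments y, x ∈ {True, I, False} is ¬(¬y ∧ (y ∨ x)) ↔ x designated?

Designated under: (y=True, x=True).

1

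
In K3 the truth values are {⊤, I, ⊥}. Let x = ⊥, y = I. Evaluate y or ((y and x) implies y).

⊤

y and x = I and ⊥ = ⊥
(y and x) implies y = ⊥ implies I = ⊤
y or ((y and x) implies y) = I or ⊤ = ⊤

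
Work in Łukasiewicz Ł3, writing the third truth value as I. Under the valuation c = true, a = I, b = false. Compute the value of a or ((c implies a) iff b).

I

c implies a = true implies I = I
(c implies a) iff b = I iff false = I
a or ((c implies a) iff b) = I or I = I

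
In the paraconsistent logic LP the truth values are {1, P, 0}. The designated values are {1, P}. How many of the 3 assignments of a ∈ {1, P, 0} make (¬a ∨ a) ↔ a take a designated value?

a=1: 1 ✓
a=P: P ✓
a=0: 0 ·

2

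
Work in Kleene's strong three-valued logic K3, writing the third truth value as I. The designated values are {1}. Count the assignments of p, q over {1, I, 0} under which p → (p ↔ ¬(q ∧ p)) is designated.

Designated under: (p=1, q=0); (p=0, q=1); (p=0, q=I); (p=0, q=0).

4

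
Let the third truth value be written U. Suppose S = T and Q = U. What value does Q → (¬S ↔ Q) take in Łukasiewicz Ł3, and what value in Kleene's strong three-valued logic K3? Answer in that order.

T; U

In Łukasiewicz Ł3: ¬S = ¬T = F
¬S ↔ Q = F ↔ U = U  [1 − |0−½|]
Q → (¬S ↔ Q) = U → U = T
In Kleene's strong three-valued logic K3: ¬S = ¬T = F
¬S ↔ Q = F ↔ U = U
Q → (¬S ↔ Q) = U → U = U  [¬U ∨ U]
They differ because Łukasiewicz Ł3 and Kleene's strong three-valued logic K3 treat U differently under implication.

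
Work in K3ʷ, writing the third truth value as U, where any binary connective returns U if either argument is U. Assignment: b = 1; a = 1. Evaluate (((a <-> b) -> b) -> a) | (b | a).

1

a <-> b = 1 <-> 1 = 1
(a <-> b) -> b = 1 -> 1 = 1
((a <-> b) -> b) -> a = 1 -> 1 = 1
b | a = 1 | 1 = 1
(((a <-> b) -> b) -> a) | (b | a) = 1 | 1 = 1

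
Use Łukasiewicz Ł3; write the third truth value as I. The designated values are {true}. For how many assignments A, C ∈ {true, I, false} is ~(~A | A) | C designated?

3

Designated under: (A=true, C=true); (A=I, C=true); (A=false, C=true).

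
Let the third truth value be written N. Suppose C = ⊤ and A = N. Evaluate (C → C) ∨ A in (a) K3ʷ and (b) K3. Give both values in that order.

In K3ʷ: C → C = ⊤ → ⊤ = ⊤
(C → C) ∨ A = ⊤ ∨ N = N
In K3: C → C = ⊤ → ⊤ = ⊤
(C → C) ∨ A = ⊤ ∨ N = ⊤
They differ because K3ʷ and K3 treat N differently under the binary connectives.

N; ⊤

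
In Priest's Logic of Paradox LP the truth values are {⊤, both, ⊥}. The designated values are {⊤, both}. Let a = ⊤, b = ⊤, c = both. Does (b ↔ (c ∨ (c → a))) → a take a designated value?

Yes

c → a = both → ⊤ = ⊤
c ∨ (c → a) = both ∨ ⊤ = ⊤
b ↔ (c ∨ (c → a)) = ⊤ ↔ ⊤ = ⊤
(b ↔ (c ∨ (c → a))) → a = ⊤ → ⊤ = ⊤
⊤ ∈ {⊤, both}.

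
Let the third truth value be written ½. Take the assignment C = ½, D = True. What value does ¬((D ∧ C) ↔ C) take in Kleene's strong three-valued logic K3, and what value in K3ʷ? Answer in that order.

In Kleene's strong three-valued logic K3: D ∧ C = True ∧ ½ = ½
(D ∧ C) ↔ C = ½ ↔ ½ = ½
¬((D ∧ C) ↔ C) = ¬½ = ½
In K3ʷ: D ∧ C = True ∧ ½ = ½
(D ∧ C) ↔ C = ½ ↔ ½ = ½
¬((D ∧ C) ↔ C) = ¬½ = ½

½; ½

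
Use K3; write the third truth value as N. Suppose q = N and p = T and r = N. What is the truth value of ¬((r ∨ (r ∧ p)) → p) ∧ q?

F

r ∧ p = N ∧ T = N
r ∨ (r ∧ p) = N ∨ N = N
(r ∨ (r ∧ p)) → p = N → T = T  [¬N ∨ T]
¬((r ∨ (r ∧ p)) → p) = ¬T = F
¬((r ∨ (r ∧ p)) → p) ∧ q = F ∧ N = F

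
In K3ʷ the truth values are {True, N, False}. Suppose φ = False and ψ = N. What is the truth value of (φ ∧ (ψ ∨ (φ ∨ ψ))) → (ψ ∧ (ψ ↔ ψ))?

N

φ ∨ ψ = False ∨ N = N
ψ ∨ (φ ∨ ψ) = N ∨ N = N
φ ∧ (ψ ∨ (φ ∨ ψ)) = False ∧ N = N
ψ ↔ ψ = N ↔ N = N
ψ ∧ (ψ ↔ ψ) = N ∧ N = N
(φ ∧ (ψ ∨ (φ ∨ ψ))) → (ψ ∧ (ψ ↔ ψ)) = N → N = N  [any arg is the third value ⇒ result is the third value]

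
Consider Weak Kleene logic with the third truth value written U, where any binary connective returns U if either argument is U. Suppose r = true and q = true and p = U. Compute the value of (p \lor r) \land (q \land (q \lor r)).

U

p \lor r = U \lor true = U
q \lor r = true \lor true = true
q \land (q \lor r) = true \land true = true
(p \lor r) \land (q \land (q \lor r)) = U \land true = U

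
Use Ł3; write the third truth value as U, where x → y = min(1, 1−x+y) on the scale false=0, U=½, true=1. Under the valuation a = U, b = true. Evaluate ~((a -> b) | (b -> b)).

false

a -> b = U -> true = true  [min(1, 1−½+1)]
b -> b = true -> true = true
(a -> b) | (b -> b) = true | true = true
~((a -> b) | (b -> b)) = ~true = false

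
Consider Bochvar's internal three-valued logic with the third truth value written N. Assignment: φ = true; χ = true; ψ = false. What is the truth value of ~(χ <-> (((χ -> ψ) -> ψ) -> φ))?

χ -> ψ = true -> false = false
(χ -> ψ) -> ψ = false -> false = true
((χ -> ψ) -> ψ) -> φ = true -> true = true
χ <-> (((χ -> ψ) -> ψ) -> φ) = true <-> true = true
~(χ <-> (((χ -> ψ) -> ψ) -> φ)) = ~true = false

false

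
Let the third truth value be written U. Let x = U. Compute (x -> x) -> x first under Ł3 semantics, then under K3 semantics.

In Ł3: x -> x = U -> U = ⊤  [min(1, 1−½+½)]
(x -> x) -> x = ⊤ -> U = U
In K3: x -> x = U -> U = U
(x -> x) -> x = U -> U = U

U; U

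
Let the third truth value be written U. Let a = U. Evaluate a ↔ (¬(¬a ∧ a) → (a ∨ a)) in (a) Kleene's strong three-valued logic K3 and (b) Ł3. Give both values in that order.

In Kleene's strong three-valued logic K3: ¬a = ¬U = U
¬a ∧ a = U ∧ U = U
¬(¬a ∧ a) = ¬U = U
a ∨ a = U ∨ U = U
¬(¬a ∧ a) → (a ∨ a) = U → U = U  [¬U ∨ U]
a ↔ (¬(¬a ∧ a) → (a ∨ a)) = U ↔ U = U
In Ł3: ¬a = ¬U = U
¬a ∧ a = U ∧ U = U
¬(¬a ∧ a) = ¬U = U
a ∨ a = U ∨ U = U
¬(¬a ∧ a) → (a ∨ a) = U → U = T  [min(1, 1−½+½)]
a ↔ (¬(¬a ∧ a) → (a ∨ a)) = U ↔ T = U

U; U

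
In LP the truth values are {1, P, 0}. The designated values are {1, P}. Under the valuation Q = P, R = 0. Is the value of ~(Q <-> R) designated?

Yes

Q <-> R = P <-> 0 = P
~(Q <-> R) = ~P = P
P ∈ {1, P}.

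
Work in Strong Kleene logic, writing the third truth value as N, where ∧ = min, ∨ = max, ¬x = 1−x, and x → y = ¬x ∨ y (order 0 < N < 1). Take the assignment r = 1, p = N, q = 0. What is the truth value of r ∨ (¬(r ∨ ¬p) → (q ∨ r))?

1

¬p = ¬N = N
r ∨ ¬p = 1 ∨ N = 1
¬(r ∨ ¬p) = ¬1 = 0
q ∨ r = 0 ∨ 1 = 1
¬(r ∨ ¬p) → (q ∨ r) = 0 → 1 = 1
r ∨ (¬(r ∨ ¬p) → (q ∨ r)) = 1 ∨ 1 = 1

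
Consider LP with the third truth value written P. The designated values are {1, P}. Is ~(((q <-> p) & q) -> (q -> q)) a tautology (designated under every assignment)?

No

Countermodel: q=1, p=1 gives 0, which is not designated.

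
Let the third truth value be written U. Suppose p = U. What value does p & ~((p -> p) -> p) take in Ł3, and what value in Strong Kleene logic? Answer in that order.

In Ł3: p -> p = U -> U = true  [min(1, 1−½+½)]
(p -> p) -> p = true -> U = U
~((p -> p) -> p) = ~U = U
p & ~((p -> p) -> p) = U & U = U
In Strong Kleene logic: p -> p = U -> U = U  [~U | U]
(p -> p) -> p = U -> U = U
~((p -> p) -> p) = ~U = U
p & ~((p -> p) -> p) = U & U = U

U; U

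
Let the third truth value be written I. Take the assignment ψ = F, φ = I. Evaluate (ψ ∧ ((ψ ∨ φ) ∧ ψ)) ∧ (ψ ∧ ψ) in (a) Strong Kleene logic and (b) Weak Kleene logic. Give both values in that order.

F; I

In Strong Kleene logic: ψ ∨ φ = F ∨ I = I
(ψ ∨ φ) ∧ ψ = I ∧ F = F
ψ ∧ ((ψ ∨ φ) ∧ ψ) = F ∧ F = F
ψ ∧ ψ = F ∧ F = F
(ψ ∧ ((ψ ∨ φ) ∧ ψ)) ∧ (ψ ∧ ψ) = F ∧ F = F
In Weak Kleene logic: ψ ∨ φ = F ∨ I = I
(ψ ∨ φ) ∧ ψ = I ∧ F = I
ψ ∧ ((ψ ∨ φ) ∧ ψ) = F ∧ I = I
ψ ∧ ψ = F ∧ F = F
(ψ ∧ ((ψ ∨ φ) ∧ ψ)) ∧ (ψ ∧ ψ) = I ∧ F = I
They differ because Strong Kleene logic and Weak Kleene logic treat I differently under the binary connectives.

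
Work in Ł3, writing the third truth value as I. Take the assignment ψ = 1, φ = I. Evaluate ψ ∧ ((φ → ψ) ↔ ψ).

1

φ → ψ = I → 1 = 1  [min(1, 1−½+1)]
(φ → ψ) ↔ ψ = 1 ↔ 1 = 1
ψ ∧ ((φ → ψ) ↔ ψ) = 1 ∧ 1 = 1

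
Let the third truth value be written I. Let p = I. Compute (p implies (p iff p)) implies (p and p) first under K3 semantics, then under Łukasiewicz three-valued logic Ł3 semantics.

In K3: p iff p = I iff I = I
p implies (p iff p) = I implies I = I  [not I or I]
p and p = I and I = I
(p implies (p iff p)) implies (p and p) = I implies I = I
In Łukasiewicz three-valued logic Ł3: p iff p = I iff I = True  [1 − |½−½|]
p implies (p iff p) = I implies True = True
p and p = I and I = I
(p implies (p iff p)) implies (p and p) = True implies I = I

I; I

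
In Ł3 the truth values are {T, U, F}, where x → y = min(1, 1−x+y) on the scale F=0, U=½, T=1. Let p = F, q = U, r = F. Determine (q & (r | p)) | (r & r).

r | p = F | F = F
q & (r | p) = U & F = F
r & r = F & F = F
(q & (r | p)) | (r & r) = F | F = F

F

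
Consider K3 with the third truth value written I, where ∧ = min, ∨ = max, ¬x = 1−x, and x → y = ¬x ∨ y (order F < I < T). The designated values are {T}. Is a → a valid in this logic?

No

Countermodel: a=I gives I, which is not designated.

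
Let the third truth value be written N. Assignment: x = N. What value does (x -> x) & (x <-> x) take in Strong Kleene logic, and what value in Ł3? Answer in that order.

In Strong Kleene logic: x -> x = N -> N = N  [~N | N]
x <-> x = N <-> N = N
(x -> x) & (x <-> x) = N & N = N
In Ł3: x -> x = N -> N = T  [min(1, 1−½+½)]
x <-> x = N <-> N = T
(x -> x) & (x <-> x) = T & T = T
They differ because Strong Kleene logic and Ł3 treat N differently under implication.

N; T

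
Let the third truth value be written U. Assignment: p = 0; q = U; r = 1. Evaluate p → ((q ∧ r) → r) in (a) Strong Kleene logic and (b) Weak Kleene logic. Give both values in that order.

1; U

In Strong Kleene logic: q ∧ r = U ∧ 1 = U
(q ∧ r) → r = U → 1 = 1  [¬U ∨ 1]
p → ((q ∧ r) → r) = 0 → 1 = 1
In Weak Kleene logic: q ∧ r = U ∧ 1 = U
(q ∧ r) → r = U → 1 = U  [any arg is the third value ⇒ result is the third value]
p → ((q ∧ r) → r) = 0 → U = U
They differ because Strong Kleene logic and Weak Kleene logic treat U differently under the binary connectives.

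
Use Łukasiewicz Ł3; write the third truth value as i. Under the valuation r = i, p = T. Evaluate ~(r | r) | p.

r | r = i | i = i
~(r | r) = ~i = i
~(r | r) | p = i | T = T

T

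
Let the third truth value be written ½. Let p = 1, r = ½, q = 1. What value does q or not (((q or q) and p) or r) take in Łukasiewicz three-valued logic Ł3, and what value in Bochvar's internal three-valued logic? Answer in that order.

In Łukasiewicz three-valued logic Ł3: q or q = 1 or 1 = 1
(q or q) and p = 1 and 1 = 1
((q or q) and p) or r = 1 or ½ = 1
not (((q or q) and p) or r) = not 1 = 0
q or not (((q or q) and p) or r) = 1 or 0 = 1
In Bochvar's internal three-valued logic: q or q = 1 or 1 = 1
(q or q) and p = 1 and 1 = 1
((q or q) and p) or r = 1 or ½ = ½
not (((q or q) and p) or r) = not ½ = ½
q or not (((q or q) and p) or r) = 1 or ½ = ½
They differ because Łukasiewicz three-valued logic Ł3 and Bochvar's internal three-valued logic treat ½ differently under the binary connectives.

1; ½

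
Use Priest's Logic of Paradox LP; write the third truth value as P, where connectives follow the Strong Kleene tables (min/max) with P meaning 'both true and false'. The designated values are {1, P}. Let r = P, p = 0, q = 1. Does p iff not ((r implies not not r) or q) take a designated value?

Yes

not r = not P = P
not not r = not P = P
r implies not not r = P implies P = P  [not P or P]
(r implies not not r) or q = P or 1 = 1
not ((r implies not not r) or q) = not 1 = 0
p iff not ((r implies not not r) or q) = 0 iff 0 = 1
1 ∈ {1, P}.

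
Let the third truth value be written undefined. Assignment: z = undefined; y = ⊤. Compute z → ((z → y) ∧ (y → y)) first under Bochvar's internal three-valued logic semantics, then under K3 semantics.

In Bochvar's internal three-valued logic: z → y = undefined → ⊤ = undefined  [any arg is the third value ⇒ result is the third value]
y → y = ⊤ → ⊤ = ⊤
(z → y) ∧ (y → y) = undefined ∧ ⊤ = undefined
z → ((z → y) ∧ (y → y)) = undefined → undefined = undefined
In K3: z → y = undefined → ⊤ = ⊤  [¬undefined ∨ ⊤]
y → y = ⊤ → ⊤ = ⊤
(z → y) ∧ (y → y) = ⊤ ∧ ⊤ = ⊤
z → ((z → y) ∧ (y → y)) = undefined → ⊤ = ⊤
They differ because Bochvar's internal three-valued logic and K3 treat undefined differently under the binary connectives.

undefined; ⊤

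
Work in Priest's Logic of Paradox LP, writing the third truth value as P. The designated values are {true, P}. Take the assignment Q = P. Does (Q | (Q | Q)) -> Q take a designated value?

Q | Q = P | P = P
Q | (Q | Q) = P | P = P
(Q | (Q | Q)) -> Q = P -> P = P  [~P | P]
P ∈ {true, P}.

Yes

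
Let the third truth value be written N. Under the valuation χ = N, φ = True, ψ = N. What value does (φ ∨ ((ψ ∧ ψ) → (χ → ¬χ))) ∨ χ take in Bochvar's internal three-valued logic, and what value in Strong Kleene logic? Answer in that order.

In Bochvar's internal three-valued logic: ψ ∧ ψ = N ∧ N = N
¬χ = ¬N = N
χ → ¬χ = N → N = N  [any arg is the third value ⇒ result is the third value]
(ψ ∧ ψ) → (χ → ¬χ) = N → N = N
φ ∨ ((ψ ∧ ψ) → (χ → ¬χ)) = True ∨ N = N
(φ ∨ ((ψ ∧ ψ) → (χ → ¬χ))) ∨ χ = N ∨ N = N
In Strong Kleene logic: ψ ∧ ψ = N ∧ N = N
¬χ = ¬N = N
χ → ¬χ = N → N = N  [¬N ∨ N]
(ψ ∧ ψ) → (χ → ¬χ) = N → N = N
φ ∨ ((ψ ∧ ψ) → (χ → ¬χ)) = True ∨ N = True
(φ ∨ ((ψ ∧ ψ) → (χ → ¬χ))) ∨ χ = True ∨ N = True
They differ because Bochvar's internal three-valued logic and Strong Kleene logic treat N differently under the binary connectives.

N; True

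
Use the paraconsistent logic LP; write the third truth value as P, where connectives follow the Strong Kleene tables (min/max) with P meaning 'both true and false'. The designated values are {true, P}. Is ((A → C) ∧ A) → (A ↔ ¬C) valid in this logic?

Countermodel: A=true, C=true gives false, which is not designated.

No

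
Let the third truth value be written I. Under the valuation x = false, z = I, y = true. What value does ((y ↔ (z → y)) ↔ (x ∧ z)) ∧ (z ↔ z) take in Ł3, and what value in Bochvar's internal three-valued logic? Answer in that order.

false; I

In Ł3: z → y = I → true = true  [min(1, 1−½+1)]
y ↔ (z → y) = true ↔ true = true
x ∧ z = false ∧ I = false
(y ↔ (z → y)) ↔ (x ∧ z) = true ↔ false = false
z ↔ z = I ↔ I = true
((y ↔ (z → y)) ↔ (x ∧ z)) ∧ (z ↔ z) = false ∧ true = false
In Bochvar's internal three-valued logic: z → y = I → true = I  [any arg is the third value ⇒ result is the third value]
y ↔ (z → y) = true ↔ I = I
x ∧ z = false ∧ I = I
(y ↔ (z → y)) ↔ (x ∧ z) = I ↔ I = I
z ↔ z = I ↔ I = I
((y ↔ (z → y)) ↔ (x ∧ z)) ∧ (z ↔ z) = I ∧ I = I
They differ because Ł3 and Bochvar's internal three-valued logic treat I differently under the binary connectives.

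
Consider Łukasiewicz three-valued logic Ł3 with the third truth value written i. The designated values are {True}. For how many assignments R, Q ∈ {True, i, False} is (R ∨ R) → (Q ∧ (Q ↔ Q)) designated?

Of the 9 assignments, 6 give a value in {True}.

6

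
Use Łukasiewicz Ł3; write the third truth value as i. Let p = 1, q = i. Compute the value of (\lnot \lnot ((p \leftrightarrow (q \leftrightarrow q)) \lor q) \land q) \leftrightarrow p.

q \leftrightarrow q = i \leftrightarrow i = 1  [1 − |½−½|]
p \leftrightarrow (q \leftrightarrow q) = 1 \leftrightarrow 1 = 1
(p \leftrightarrow (q \leftrightarrow q)) \lor q = 1 \lor i = 1
\lnot ((p \leftrightarrow (q \leftrightarrow q)) \lor q) = \lnot 1 = 0
\lnot \lnot ((p \leftrightarrow (q \leftrightarrow q)) \lor q) = \lnot 0 = 1
\lnot \lnot ((p \leftrightarrow (q \leftrightarrow q)) \lor q) \land q = 1 \land i = i
(\lnot \lnot ((p \leftrightarrow (q \leftrightarrow q)) \lor q) \land q) \leftrightarrow p = i \leftrightarrow 1 = i

i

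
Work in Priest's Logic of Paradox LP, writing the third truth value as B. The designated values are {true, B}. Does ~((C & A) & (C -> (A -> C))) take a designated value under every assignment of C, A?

No

Countermodel: C=true, A=true gives false, which is not designated.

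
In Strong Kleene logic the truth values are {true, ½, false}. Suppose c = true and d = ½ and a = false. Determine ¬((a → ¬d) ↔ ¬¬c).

false

¬d = ¬½ = ½
a → ¬d = false → ½ = true
¬c = ¬true = false
¬¬c = ¬false = true
(a → ¬d) ↔ ¬¬c = true ↔ true = true
¬((a → ¬d) ↔ ¬¬c) = ¬true = false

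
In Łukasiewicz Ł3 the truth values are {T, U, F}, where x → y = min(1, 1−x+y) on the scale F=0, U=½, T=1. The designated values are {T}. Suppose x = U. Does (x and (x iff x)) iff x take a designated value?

x iff x = U iff U = T
x and (x iff x) = U and T = U
(x and (x iff x)) iff x = U iff U = T
T ∈ {T}.

Yes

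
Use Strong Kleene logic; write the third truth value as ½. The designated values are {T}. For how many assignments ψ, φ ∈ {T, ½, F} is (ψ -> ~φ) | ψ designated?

7

Of the 9 assignments, 7 give a value in {T}.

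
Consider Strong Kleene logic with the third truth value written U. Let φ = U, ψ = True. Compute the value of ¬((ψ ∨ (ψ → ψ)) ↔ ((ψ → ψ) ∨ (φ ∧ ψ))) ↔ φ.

U

ψ → ψ = True → True = True
ψ ∨ (ψ → ψ) = True ∨ True = True
ψ → ψ = True → True = True
φ ∧ ψ = U ∧ True = U
(ψ → ψ) ∨ (φ ∧ ψ) = True ∨ U = True
(ψ ∨ (ψ → ψ)) ↔ ((ψ → ψ) ∨ (φ ∧ ψ)) = True ↔ True = True
¬((ψ ∨ (ψ → ψ)) ↔ ((ψ → ψ) ∨ (φ ∧ ψ))) = ¬True = False
¬((ψ ∨ (ψ → ψ)) ↔ ((ψ → ψ) ∨ (φ ∧ ψ))) ↔ φ = False ↔ U = U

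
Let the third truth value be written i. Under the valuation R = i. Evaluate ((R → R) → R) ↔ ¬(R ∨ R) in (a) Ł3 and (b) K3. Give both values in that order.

T; i

In Ł3: R → R = i → i = T  [min(1, 1−½+½)]
(R → R) → R = T → i = i
R ∨ R = i ∨ i = i
¬(R ∨ R) = ¬i = i
((R → R) → R) ↔ ¬(R ∨ R) = i ↔ i = T
In K3: R → R = i → i = i  [¬i ∨ i]
(R → R) → R = i → i = i
R ∨ R = i ∨ i = i
¬(R ∨ R) = ¬i = i
((R → R) → R) ↔ ¬(R ∨ R) = i ↔ i = i
They differ because Ł3 and K3 treat i differently under implication.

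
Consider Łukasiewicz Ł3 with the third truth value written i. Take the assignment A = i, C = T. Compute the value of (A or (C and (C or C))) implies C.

T

C or C = T or T = T
C and (C or C) = T and T = T
A or (C and (C or C)) = i or T = T
(A or (C and (C or C))) implies C = T implies T = T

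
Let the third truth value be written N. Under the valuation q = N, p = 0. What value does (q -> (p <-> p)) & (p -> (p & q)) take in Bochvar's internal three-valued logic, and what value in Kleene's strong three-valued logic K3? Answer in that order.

In Bochvar's internal three-valued logic: p <-> p = 0 <-> 0 = 1
q -> (p <-> p) = N -> 1 = N  [any arg is the third value ⇒ result is the third value]
p & q = 0 & N = N
p -> (p & q) = 0 -> N = N
(q -> (p <-> p)) & (p -> (p & q)) = N & N = N
In Kleene's strong three-valued logic K3: p <-> p = 0 <-> 0 = 1
q -> (p <-> p) = N -> 1 = 1
p & q = 0 & N = 0
p -> (p & q) = 0 -> 0 = 1
(q -> (p <-> p)) & (p -> (p & q)) = 1 & 1 = 1
They differ because Bochvar's internal three-valued logic and Kleene's strong three-valued logic K3 treat N differently under the binary connectives.

N; 1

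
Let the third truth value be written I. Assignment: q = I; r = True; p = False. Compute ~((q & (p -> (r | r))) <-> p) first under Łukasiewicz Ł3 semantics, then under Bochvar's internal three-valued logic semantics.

In Łukasiewicz Ł3: r | r = True | True = True
p -> (r | r) = False -> True = True
q & (p -> (r | r)) = I & True = I
(q & (p -> (r | r))) <-> p = I <-> False = I  [1 − |½−0|]
~((q & (p -> (r | r))) <-> p) = ~I = I
In Bochvar's internal three-valued logic: r | r = True | True = True
p -> (r | r) = False -> True = True
q & (p -> (r | r)) = I & True = I
(q & (p -> (r | r))) <-> p = I <-> False = I
~((q & (p -> (r | r))) <-> p) = ~I = I

I; I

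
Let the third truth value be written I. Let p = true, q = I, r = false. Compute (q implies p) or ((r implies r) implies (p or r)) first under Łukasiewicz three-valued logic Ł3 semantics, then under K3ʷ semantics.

In Łukasiewicz three-valued logic Ł3: q implies p = I implies true = true
r implies r = false implies false = true
p or r = true or false = true
(r implies r) implies (p or r) = true implies true = true
(q implies p) or ((r implies r) implies (p or r)) = true or true = true
In K3ʷ: q implies p = I implies true = I  [any arg is the third value ⇒ result is the third value]
r implies r = false implies false = true
p or r = true or false = true
(r implies r) implies (p or r) = true implies true = true
(q implies p) or ((r implies r) implies (p or r)) = I or true = I
They differ because Łukasiewicz three-valued logic Ł3 and K3ʷ treat I differently under the binary connectives.

true; I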